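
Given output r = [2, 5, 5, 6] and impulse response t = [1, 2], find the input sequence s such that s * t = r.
Deconvolve r=[2, 5, 5, 6] by t=[1, 2]. Since t[0]=1, solve forward: s[0] = r[0] / 1 = 2; s[1] = (r[1] - 2×2) / 1 = 1; s[2] = (r[2] - 1×2) / 1 = 3. So s = [2, 1, 3]. Check by forward convolution: r[0] = 2×1 = 2; r[1] = 2×2 + 1×1 = 5; r[2] = 1×2 + 3×1 = 5; r[3] = 3×2 = 6

[2, 1, 3]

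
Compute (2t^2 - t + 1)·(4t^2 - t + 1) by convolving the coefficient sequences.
Ascending coefficients: a = [1, -1, 2], b = [1, -1, 4]. c[0] = 1×1 = 1; c[1] = 1×-1 + -1×1 = -2; c[2] = 1×4 + -1×-1 + 2×1 = 7; c[3] = -1×4 + 2×-1 = -6; c[4] = 2×4 = 8. Result coefficients: [1, -2, 7, -6, 8] → 8t^4 - 6t^3 + 7t^2 - 2t + 1

8t^4 - 6t^3 + 7t^2 - 2t + 1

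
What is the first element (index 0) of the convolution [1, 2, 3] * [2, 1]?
Use y[k] = Σ_i a[i]·b[k-i] at k=0. y[0] = 1×2 = 2

2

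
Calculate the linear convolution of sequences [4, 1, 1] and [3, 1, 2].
y[0] = 4×3 = 12; y[1] = 4×1 + 1×3 = 7; y[2] = 4×2 + 1×1 + 1×3 = 12; y[3] = 1×2 + 1×1 = 3; y[4] = 1×2 = 2

[12, 7, 12, 3, 2]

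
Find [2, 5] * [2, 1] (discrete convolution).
y[0] = 2×2 = 4; y[1] = 2×1 + 5×2 = 12; y[2] = 5×1 = 5

[4, 12, 5]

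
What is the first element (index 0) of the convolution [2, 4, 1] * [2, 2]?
Use y[k] = Σ_i a[i]·b[k-i] at k=0. y[0] = 2×2 = 4

4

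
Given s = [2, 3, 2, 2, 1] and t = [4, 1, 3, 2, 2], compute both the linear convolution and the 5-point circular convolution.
Linear: y_lin[0] = 2×4 = 8; y_lin[1] = 2×1 + 3×4 = 14; y_lin[2] = 2×3 + 3×1 + 2×4 = 17; y_lin[3] = 2×2 + 3×3 + 2×1 + 2×4 = 23; y_lin[4] = 2×2 + 3×2 + 2×3 + 2×1 + 1×4 = 22; y_lin[5] = 3×2 + 2×2 + 2×3 + 1×1 = 17; y_lin[6] = 2×2 + 2×2 + 1×3 = 11; y_lin[7] = 2×2 + 1×2 = 6; y_lin[8] = 1×2 = 2 → [8, 14, 17, 23, 22, 17, 11, 6, 2]. Circular (length 5): y[0] = 2×4 + 3×2 + 2×2 + 2×3 + 1×1 = 25; y[1] = 2×1 + 3×4 + 2×2 + 2×2 + 1×3 = 25; y[2] = 2×3 + 3×1 + 2×4 + 2×2 + 1×2 = 23; y[3] = 2×2 + 3×3 + 2×1 + 2×4 + 1×2 = 25; y[4] = 2×2 + 3×2 + 2×3 + 2×1 + 1×4 = 22 → [25, 25, 23, 25, 22]

Linear: [8, 14, 17, 23, 22, 17, 11, 6, 2], Circular: [25, 25, 23, 25, 22]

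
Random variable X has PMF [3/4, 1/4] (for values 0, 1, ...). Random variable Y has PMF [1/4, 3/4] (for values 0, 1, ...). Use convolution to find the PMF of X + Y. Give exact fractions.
P(X+Y=k) = Σ_i P(X=i)·P(Y=k-i) — a convolution of [3/4, 1/4] and [1/4, 3/4]. P(X+Y=0) = (3/4)×(1/4) = 3/16; P(X+Y=1) = (3/4)×(3/4) + (1/4)×(1/4) = 9/16 + 1/16 = 5/8; P(X+Y=2) = (1/4)×(3/4) = 3/16. PMF: [3/16, 5/8, 3/16] (sums to 1 ✓)

[3/16, 5/8, 3/16]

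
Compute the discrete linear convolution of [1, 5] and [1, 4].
y[0] = 1×1 = 1; y[1] = 1×4 + 5×1 = 9; y[2] = 5×4 = 20

[1, 9, 20]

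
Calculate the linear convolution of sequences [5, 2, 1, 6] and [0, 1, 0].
y[0] = 5×0 = 0; y[1] = 5×1 + 2×0 = 5; y[2] = 5×0 + 2×1 + 1×0 = 2; y[3] = 2×0 + 1×1 + 6×0 = 1; y[4] = 1×0 + 6×1 = 6; y[5] = 6×0 = 0

[0, 5, 2, 1, 6, 0]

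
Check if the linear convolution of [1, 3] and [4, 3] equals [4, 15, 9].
Recompute linear convolution of [1, 3] and [4, 3]: y[0] = 1×4 = 4; y[1] = 1×3 + 3×4 = 15; y[2] = 3×3 = 9 → [4, 15, 9]. Given [4, 15, 9] matches, so answer: Yes

Yes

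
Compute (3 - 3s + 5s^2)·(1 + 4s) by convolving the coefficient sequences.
Ascending coefficients: a = [3, -3, 5], b = [1, 4]. c[0] = 3×1 = 3; c[1] = 3×4 + -3×1 = 9; c[2] = -3×4 + 5×1 = -7; c[3] = 5×4 = 20. Result coefficients: [3, 9, -7, 20] → 3 + 9s - 7s^2 + 20s^3

3 + 9s - 7s^2 + 20s^3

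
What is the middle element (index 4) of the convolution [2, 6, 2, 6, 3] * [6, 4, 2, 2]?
Use y[k] = Σ_i a[i]·b[k-i] at k=4. y[4] = 6×2 + 2×2 + 6×4 + 3×6 = 58

58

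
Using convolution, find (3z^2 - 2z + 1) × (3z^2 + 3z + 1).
Ascending coefficients: a = [1, -2, 3], b = [1, 3, 3]. c[0] = 1×1 = 1; c[1] = 1×3 + -2×1 = 1; c[2] = 1×3 + -2×3 + 3×1 = 0; c[3] = -2×3 + 3×3 = 3; c[4] = 3×3 = 9. Result coefficients: [1, 1, 0, 3, 9] → 9z^4 + 3z^3 + z + 1

9z^4 + 3z^3 + z + 1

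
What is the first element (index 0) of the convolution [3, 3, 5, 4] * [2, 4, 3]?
Use y[k] = Σ_i a[i]·b[k-i] at k=0. y[0] = 3×2 = 6

6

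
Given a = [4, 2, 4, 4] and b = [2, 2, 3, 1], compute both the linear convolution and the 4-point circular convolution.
Linear: y_lin[0] = 4×2 = 8; y_lin[1] = 4×2 + 2×2 = 12; y_lin[2] = 4×3 + 2×2 + 4×2 = 24; y_lin[3] = 4×1 + 2×3 + 4×2 + 4×2 = 26; y_lin[4] = 2×1 + 4×3 + 4×2 = 22; y_lin[5] = 4×1 + 4×3 = 16; y_lin[6] = 4×1 = 4 → [8, 12, 24, 26, 22, 16, 4]. Circular (length 4): y[0] = 4×2 + 2×1 + 4×3 + 4×2 = 30; y[1] = 4×2 + 2×2 + 4×1 + 4×3 = 28; y[2] = 4×3 + 2×2 + 4×2 + 4×1 = 28; y[3] = 4×1 + 2×3 + 4×2 + 4×2 = 26 → [30, 28, 28, 26]

Linear: [8, 12, 24, 26, 22, 16, 4], Circular: [30, 28, 28, 26]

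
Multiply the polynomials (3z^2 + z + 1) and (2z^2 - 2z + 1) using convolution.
Ascending coefficients: a = [1, 1, 3], b = [1, -2, 2]. c[0] = 1×1 = 1; c[1] = 1×-2 + 1×1 = -1; c[2] = 1×2 + 1×-2 + 3×1 = 3; c[3] = 1×2 + 3×-2 = -4; c[4] = 3×2 = 6. Result coefficients: [1, -1, 3, -4, 6] → 6z^4 - 4z^3 + 3z^2 - z + 1

6z^4 - 4z^3 + 3z^2 - z + 1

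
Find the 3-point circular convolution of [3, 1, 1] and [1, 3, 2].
Use y[k] = Σ_j f[j]·g[(k-j) mod 3]. y[0] = 3×1 + 1×2 + 1×3 = 8; y[1] = 3×3 + 1×1 + 1×2 = 12; y[2] = 3×2 + 1×3 + 1×1 = 10. Result: [8, 12, 10]

[8, 12, 10]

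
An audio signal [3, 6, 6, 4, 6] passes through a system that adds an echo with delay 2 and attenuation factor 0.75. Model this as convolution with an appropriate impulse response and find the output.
Direct-path + delayed-attenuated-path model → impulse response h = [1, 0, 0.75] (1 at lag 0, 0.75 at lag 2). Output y[n] = x[n] + 0.75·x[n - 2] (with x[n] = 0 outside 0..4): y[0] = 3 + 0.75×0 = 3; y[1] = 6 + 0.75×0 = 6; y[2] = 6 + 0.75×3 = 8.25; y[3] = 4 + 0.75×6 = 8.5; y[4] = 6 + 0.75×6 = 10.5; y[5] = 0 + 0.75×4 = 3.0; y[6] = 0 + 0.75×6 = 4.5. So y = [3, 6, 8.25, 8.5, 10.5, 3.0, 4.5]

[3, 6, 8.25, 8.5, 10.5, 3.0, 4.5]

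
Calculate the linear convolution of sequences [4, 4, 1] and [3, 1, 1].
y[0] = 4×3 = 12; y[1] = 4×1 + 4×3 = 16; y[2] = 4×1 + 4×1 + 1×3 = 11; y[3] = 4×1 + 1×1 = 5; y[4] = 1×1 = 1

[12, 16, 11, 5, 1]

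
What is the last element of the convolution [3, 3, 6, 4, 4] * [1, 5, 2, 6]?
Use y[k] = Σ_i a[i]·b[k-i] at k=7. y[7] = 4×6 = 24

24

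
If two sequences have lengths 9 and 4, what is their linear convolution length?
Linear/full convolution length: m + n - 1 = 9 + 4 - 1 = 12

12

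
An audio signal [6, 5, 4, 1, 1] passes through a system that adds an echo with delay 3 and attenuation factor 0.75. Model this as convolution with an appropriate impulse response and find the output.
Direct-path + delayed-attenuated-path model → impulse response h = [1, 0, 0, 0.75] (1 at lag 0, 0.75 at lag 3). Output y[n] = x[n] + 0.75·x[n - 3] (with x[n] = 0 outside 0..4): y[0] = 6 + 0.75×0 = 6; y[1] = 5 + 0.75×0 = 5; y[2] = 4 + 0.75×0 = 4; y[3] = 1 + 0.75×6 = 5.5; y[4] = 1 + 0.75×5 = 4.75; y[5] = 0 + 0.75×4 = 3.0; y[6] = 0 + 0.75×1 = 0.75; y[7] = 0 + 0.75×1 = 0.75. So y = [6, 5, 4, 5.5, 4.75, 3.0, 0.75, 0.75]

[6, 5, 4, 5.5, 4.75, 3.0, 0.75, 0.75]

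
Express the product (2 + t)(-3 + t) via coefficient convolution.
Ascending coefficients: a = [2, 1], b = [-3, 1]. c[0] = 2×-3 = -6; c[1] = 2×1 + 1×-3 = -1; c[2] = 1×1 = 1. Result coefficients: [-6, -1, 1] → -6 - t + t^2

-6 - t + t^2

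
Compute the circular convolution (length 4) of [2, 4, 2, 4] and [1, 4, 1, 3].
Use y[k] = Σ_j s[j]·t[(k-j) mod 4]. y[0] = 2×1 + 4×3 + 2×1 + 4×4 = 32; y[1] = 2×4 + 4×1 + 2×3 + 4×1 = 22; y[2] = 2×1 + 4×4 + 2×1 + 4×3 = 32; y[3] = 2×3 + 4×1 + 2×4 + 4×1 = 22. Result: [32, 22, 32, 22]

[32, 22, 32, 22]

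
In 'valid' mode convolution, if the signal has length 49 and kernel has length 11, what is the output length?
'Valid' mode counts only positions where the kernel fully overlaps the signal: m - n + 1 = 49 - 11 + 1 = 39

39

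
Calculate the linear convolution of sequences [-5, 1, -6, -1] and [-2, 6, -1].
y[0] = -5×-2 = 10; y[1] = -5×6 + 1×-2 = -32; y[2] = -5×-1 + 1×6 + -6×-2 = 23; y[3] = 1×-1 + -6×6 + -1×-2 = -35; y[4] = -6×-1 + -1×6 = 0; y[5] = -1×-1 = 1

[10, -32, 23, -35, 0, 1]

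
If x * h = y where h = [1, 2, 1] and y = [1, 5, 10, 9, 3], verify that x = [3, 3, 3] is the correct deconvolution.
Forward-compute [3, 3, 3] * [1, 2, 1]: y[0] = 3×1 = 3; y[1] = 3×2 + 3×1 = 9; y[2] = 3×1 + 3×2 + 3×1 = 12; y[3] = 3×1 + 3×2 = 9; y[4] = 3×1 = 3 → [3, 9, 12, 9, 3]. Does not match given y = [1, 5, 10, 9, 3].

Not verified. [3, 3, 3] * [1, 2, 1] = [3, 9, 12, 9, 3], which differs from [1, 5, 10, 9, 3] at index 0.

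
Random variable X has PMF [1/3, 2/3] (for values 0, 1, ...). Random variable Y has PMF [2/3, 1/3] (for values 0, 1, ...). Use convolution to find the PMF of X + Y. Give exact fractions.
P(X+Y=k) = Σ_i P(X=i)·P(Y=k-i) — a convolution of [1/3, 2/3] and [2/3, 1/3]. P(X+Y=0) = (1/3)×(2/3) = 2/9; P(X+Y=1) = (1/3)×(1/3) + (2/3)×(2/3) = 1/9 + 4/9 = 5/9; P(X+Y=2) = (2/3)×(1/3) = 2/9. PMF: [2/9, 5/9, 2/9] (sums to 1 ✓)

[2/9, 5/9, 2/9]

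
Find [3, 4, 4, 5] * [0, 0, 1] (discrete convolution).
y[0] = 3×0 = 0; y[1] = 3×0 + 4×0 = 0; y[2] = 3×1 + 4×0 + 4×0 = 3; y[3] = 4×1 + 4×0 + 5×0 = 4; y[4] = 4×1 + 5×0 = 4; y[5] = 5×1 = 5

[0, 0, 3, 4, 4, 5]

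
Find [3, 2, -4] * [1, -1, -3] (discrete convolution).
y[0] = 3×1 = 3; y[1] = 3×-1 + 2×1 = -1; y[2] = 3×-3 + 2×-1 + -4×1 = -15; y[3] = 2×-3 + -4×-1 = -2; y[4] = -4×-3 = 12

[3, -1, -15, -2, 12]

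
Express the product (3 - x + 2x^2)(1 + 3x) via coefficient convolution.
Ascending coefficients: a = [3, -1, 2], b = [1, 3]. c[0] = 3×1 = 3; c[1] = 3×3 + -1×1 = 8; c[2] = -1×3 + 2×1 = -1; c[3] = 2×3 = 6. Result coefficients: [3, 8, -1, 6] → 3 + 8x - x^2 + 6x^3

3 + 8x - x^2 + 6x^3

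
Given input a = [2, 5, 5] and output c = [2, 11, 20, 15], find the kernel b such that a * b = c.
Output length 4 = len(a) + len(b) - 1 ⇒ len(b) = 2. Solve b forward using b[k] = (c[k] - Σ_{i≥1} a[i]·b[k-i]) / a[0]: b[0] = c[0] / a[0] = 2 / 2 = 1; b[1] = (c[1] - 5×1) / a[0] = (11 - 5×1) / 2 = 3. So b = [1, 3]. Forward-check [2, 5, 5] * [1, 3]: c[0] = 2×1 = 2; c[1] = 2×3 + 5×1 = 11; c[2] = 5×3 + 5×1 = 20; c[3] = 5×3 = 15 → [2, 11, 20, 15] ✓

[1, 3]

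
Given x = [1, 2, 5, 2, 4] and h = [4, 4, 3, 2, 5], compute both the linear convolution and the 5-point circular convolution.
Linear: y_lin[0] = 1×4 = 4; y_lin[1] = 1×4 + 2×4 = 12; y_lin[2] = 1×3 + 2×4 + 5×4 = 31; y_lin[3] = 1×2 + 2×3 + 5×4 + 2×4 = 36; y_lin[4] = 1×5 + 2×2 + 5×3 + 2×4 + 4×4 = 48; y_lin[5] = 2×5 + 5×2 + 2×3 + 4×4 = 42; y_lin[6] = 5×5 + 2×2 + 4×3 = 41; y_lin[7] = 2×5 + 4×2 = 18; y_lin[8] = 4×5 = 20 → [4, 12, 31, 36, 48, 42, 41, 18, 20]. Circular (length 5): y[0] = 1×4 + 2×5 + 5×2 + 2×3 + 4×4 = 46; y[1] = 1×4 + 2×4 + 5×5 + 2×2 + 4×3 = 53; y[2] = 1×3 + 2×4 + 5×4 + 2×5 + 4×2 = 49; y[3] = 1×2 + 2×3 + 5×4 + 2×4 + 4×5 = 56; y[4] = 1×5 + 2×2 + 5×3 + 2×4 + 4×4 = 48 → [46, 53, 49, 56, 48]

Linear: [4, 12, 31, 36, 48, 42, 41, 18, 20], Circular: [46, 53, 49, 56, 48]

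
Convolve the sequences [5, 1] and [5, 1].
y[0] = 5×5 = 25; y[1] = 5×1 + 1×5 = 10; y[2] = 1×1 = 1

[25, 10, 1]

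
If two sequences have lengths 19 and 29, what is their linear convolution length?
Linear/full convolution length: m + n - 1 = 19 + 29 - 1 = 47

47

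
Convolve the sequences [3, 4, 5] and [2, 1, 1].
y[0] = 3×2 = 6; y[1] = 3×1 + 4×2 = 11; y[2] = 3×1 + 4×1 + 5×2 = 17; y[3] = 4×1 + 5×1 = 9; y[4] = 5×1 = 5

[6, 11, 17, 9, 5]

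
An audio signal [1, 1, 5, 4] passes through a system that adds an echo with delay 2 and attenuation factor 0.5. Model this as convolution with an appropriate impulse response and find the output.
Direct-path + delayed-attenuated-path model → impulse response h = [1, 0, 0.5] (1 at lag 0, 0.5 at lag 2). Output y[n] = x[n] + 0.5·x[n - 2] (with x[n] = 0 outside 0..3): y[0] = 1 + 0.5×0 = 1; y[1] = 1 + 0.5×0 = 1; y[2] = 5 + 0.5×1 = 5.5; y[3] = 4 + 0.5×1 = 4.5; y[4] = 0 + 0.5×5 = 2.5; y[5] = 0 + 0.5×4 = 2.0. So y = [1, 1, 5.5, 4.5, 2.5, 2.0]

[1, 1, 5.5, 4.5, 2.5, 2.0]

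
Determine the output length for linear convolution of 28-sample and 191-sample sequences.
Linear/full convolution length: m + n - 1 = 28 + 191 - 1 = 218

218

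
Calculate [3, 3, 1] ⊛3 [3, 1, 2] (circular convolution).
Use y[k] = Σ_j a[j]·b[(k-j) mod 3]. y[0] = 3×3 + 3×2 + 1×1 = 16; y[1] = 3×1 + 3×3 + 1×2 = 14; y[2] = 3×2 + 3×1 + 1×3 = 12. Result: [16, 14, 12]

[16, 14, 12]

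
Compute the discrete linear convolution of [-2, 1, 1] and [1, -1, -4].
y[0] = -2×1 = -2; y[1] = -2×-1 + 1×1 = 3; y[2] = -2×-4 + 1×-1 + 1×1 = 8; y[3] = 1×-4 + 1×-1 = -5; y[4] = 1×-4 = -4

[-2, 3, 8, -5, -4]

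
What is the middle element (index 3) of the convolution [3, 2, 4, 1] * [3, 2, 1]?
Use y[k] = Σ_i a[i]·b[k-i] at k=3. y[3] = 2×1 + 4×2 + 1×3 = 13

13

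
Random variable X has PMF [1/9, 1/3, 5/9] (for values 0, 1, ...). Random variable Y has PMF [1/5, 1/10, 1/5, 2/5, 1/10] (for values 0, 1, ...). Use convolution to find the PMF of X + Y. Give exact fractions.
P(X+Y=k) = Σ_i P(X=i)·P(Y=k-i) — a convolution of [1/9, 1/3, 5/9] and [1/5, 1/10, 1/5, 2/5, 1/10]. P(X+Y=0) = (1/9)×(1/5) = 1/45; P(X+Y=1) = (1/9)×(1/10) + (1/3)×(1/5) = 1/90 + 1/15 = 7/90; P(X+Y=2) = (1/9)×(1/5) + (1/3)×(1/10) + (5/9)×(1/5) = 1/45 + 1/30 + 1/9 = 1/6; P(X+Y=3) = (1/9)×(2/5) + (1/3)×(1/5) + (5/9)×(1/10) = 2/45 + 1/15 + 1/18 = 1/6; P(X+Y=4) = (1/9)×(1/10) + (1/3)×(2/5) + (5/9)×(1/5) = 1/90 + 2/15 + 1/9 = 23/90; P(X+Y=5) = (1/3)×(1/10) + (5/9)×(2/5) = 1/30 + 2/9 = 23/90; P(X+Y=6) = (5/9)×(1/10) = 1/18. PMF: [1/45, 7/90, 1/6, 1/6, 23/90, 23/90, 1/18] (sums to 1 ✓)

[1/45, 7/90, 1/6, 1/6, 23/90, 23/90, 1/18]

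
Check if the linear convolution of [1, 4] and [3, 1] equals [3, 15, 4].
Recompute linear convolution of [1, 4] and [3, 1]: y[0] = 1×3 = 3; y[1] = 1×1 + 4×3 = 13; y[2] = 4×1 = 4 → [3, 13, 4]. Compare to given [3, 15, 4]: they differ at index 1: given 15, correct 13, so answer: No

No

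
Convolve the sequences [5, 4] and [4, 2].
y[0] = 5×4 = 20; y[1] = 5×2 + 4×4 = 26; y[2] = 4×2 = 8

[20, 26, 8]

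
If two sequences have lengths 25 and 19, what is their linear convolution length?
Linear/full convolution length: m + n - 1 = 25 + 19 - 1 = 43

43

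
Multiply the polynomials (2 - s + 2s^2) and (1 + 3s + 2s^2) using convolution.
Ascending coefficients: a = [2, -1, 2], b = [1, 3, 2]. c[0] = 2×1 = 2; c[1] = 2×3 + -1×1 = 5; c[2] = 2×2 + -1×3 + 2×1 = 3; c[3] = -1×2 + 2×3 = 4; c[4] = 2×2 = 4. Result coefficients: [2, 5, 3, 4, 4] → 2 + 5s + 3s^2 + 4s^3 + 4s^4

2 + 5s + 3s^2 + 4s^3 + 4s^4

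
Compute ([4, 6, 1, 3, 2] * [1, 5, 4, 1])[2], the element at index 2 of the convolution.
Use y[k] = Σ_i a[i]·b[k-i] at k=2. y[2] = 4×4 + 6×5 + 1×1 = 47

47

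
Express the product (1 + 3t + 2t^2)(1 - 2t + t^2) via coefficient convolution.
Ascending coefficients: a = [1, 3, 2], b = [1, -2, 1]. c[0] = 1×1 = 1; c[1] = 1×-2 + 3×1 = 1; c[2] = 1×1 + 3×-2 + 2×1 = -3; c[3] = 3×1 + 2×-2 = -1; c[4] = 2×1 = 2. Result coefficients: [1, 1, -3, -1, 2] → 1 + t - 3t^2 - t^3 + 2t^4

1 + t - 3t^2 - t^3 + 2t^4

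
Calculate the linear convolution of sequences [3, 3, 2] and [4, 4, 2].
y[0] = 3×4 = 12; y[1] = 3×4 + 3×4 = 24; y[2] = 3×2 + 3×4 + 2×4 = 26; y[3] = 3×2 + 2×4 = 14; y[4] = 2×2 = 4

[12, 24, 26, 14, 4]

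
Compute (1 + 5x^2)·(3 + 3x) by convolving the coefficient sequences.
Ascending coefficients: a = [1, 0, 5], b = [3, 3]. c[0] = 1×3 = 3; c[1] = 1×3 + 0×3 = 3; c[2] = 0×3 + 5×3 = 15; c[3] = 5×3 = 15. Result coefficients: [3, 3, 15, 15] → 3 + 3x + 15x^2 + 15x^3

3 + 3x + 15x^2 + 15x^3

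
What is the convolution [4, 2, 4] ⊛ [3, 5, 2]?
y[0] = 4×3 = 12; y[1] = 4×5 + 2×3 = 26; y[2] = 4×2 + 2×5 + 4×3 = 30; y[3] = 2×2 + 4×5 = 24; y[4] = 4×2 = 8

[12, 26, 30, 24, 8]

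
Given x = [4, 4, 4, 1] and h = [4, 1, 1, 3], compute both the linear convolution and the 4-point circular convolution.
Linear: y_lin[0] = 4×4 = 16; y_lin[1] = 4×1 + 4×4 = 20; y_lin[2] = 4×1 + 4×1 + 4×4 = 24; y_lin[3] = 4×3 + 4×1 + 4×1 + 1×4 = 24; y_lin[4] = 4×3 + 4×1 + 1×1 = 17; y_lin[5] = 4×3 + 1×1 = 13; y_lin[6] = 1×3 = 3 → [16, 20, 24, 24, 17, 13, 3]. Circular (length 4): y[0] = 4×4 + 4×3 + 4×1 + 1×1 = 33; y[1] = 4×1 + 4×4 + 4×3 + 1×1 = 33; y[2] = 4×1 + 4×1 + 4×4 + 1×3 = 27; y[3] = 4×3 + 4×1 + 4×1 + 1×4 = 24 → [33, 33, 27, 24]

Linear: [16, 20, 24, 24, 17, 13, 3], Circular: [33, 33, 27, 24]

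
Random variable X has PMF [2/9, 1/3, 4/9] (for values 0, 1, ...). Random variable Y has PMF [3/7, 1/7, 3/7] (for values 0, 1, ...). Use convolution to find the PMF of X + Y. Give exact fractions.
P(X+Y=k) = Σ_i P(X=i)·P(Y=k-i) — a convolution of [2/9, 1/3, 4/9] and [3/7, 1/7, 3/7]. P(X+Y=0) = (2/9)×(3/7) = 2/21; P(X+Y=1) = (2/9)×(1/7) + (1/3)×(3/7) = 2/63 + 1/7 = 11/63; P(X+Y=2) = (2/9)×(3/7) + (1/3)×(1/7) + (4/9)×(3/7) = 2/21 + 1/21 + 4/21 = 1/3; P(X+Y=3) = (1/3)×(3/7) + (4/9)×(1/7) = 1/7 + 4/63 = 13/63; P(X+Y=4) = (4/9)×(3/7) = 4/21. PMF: [2/21, 11/63, 1/3, 13/63, 4/21] (sums to 1 ✓)

[2/21, 11/63, 1/3, 13/63, 4/21]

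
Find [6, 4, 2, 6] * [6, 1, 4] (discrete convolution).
y[0] = 6×6 = 36; y[1] = 6×1 + 4×6 = 30; y[2] = 6×4 + 4×1 + 2×6 = 40; y[3] = 4×4 + 2×1 + 6×6 = 54; y[4] = 2×4 + 6×1 = 14; y[5] = 6×4 = 24

[36, 30, 40, 54, 14, 24]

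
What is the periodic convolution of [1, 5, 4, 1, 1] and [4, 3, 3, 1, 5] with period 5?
Use y[k] = Σ_j s[j]·t[(k-j) mod 5]. y[0] = 1×4 + 5×5 + 4×1 + 1×3 + 1×3 = 39; y[1] = 1×3 + 5×4 + 4×5 + 1×1 + 1×3 = 47; y[2] = 1×3 + 5×3 + 4×4 + 1×5 + 1×1 = 40; y[3] = 1×1 + 5×3 + 4×3 + 1×4 + 1×5 = 37; y[4] = 1×5 + 5×1 + 4×3 + 1×3 + 1×4 = 29. Result: [39, 47, 40, 37, 29]

[39, 47, 40, 37, 29]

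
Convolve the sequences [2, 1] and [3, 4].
y[0] = 2×3 = 6; y[1] = 2×4 + 1×3 = 11; y[2] = 1×4 = 4

[6, 11, 4]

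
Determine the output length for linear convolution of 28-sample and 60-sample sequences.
Linear/full convolution length: m + n - 1 = 28 + 60 - 1 = 87

87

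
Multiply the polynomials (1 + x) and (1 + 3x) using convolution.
Ascending coefficients: a = [1, 1], b = [1, 3]. c[0] = 1×1 = 1; c[1] = 1×3 + 1×1 = 4; c[2] = 1×3 = 3. Result coefficients: [1, 4, 3] → 1 + 4x + 3x^2

1 + 4x + 3x^2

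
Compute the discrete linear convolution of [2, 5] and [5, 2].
y[0] = 2×5 = 10; y[1] = 2×2 + 5×5 = 29; y[2] = 5×2 = 10

[10, 29, 10]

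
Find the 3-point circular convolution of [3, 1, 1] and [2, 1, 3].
Use y[k] = Σ_j s[j]·t[(k-j) mod 3]. y[0] = 3×2 + 1×3 + 1×1 = 10; y[1] = 3×1 + 1×2 + 1×3 = 8; y[2] = 3×3 + 1×1 + 1×2 = 12. Result: [10, 8, 12]

[10, 8, 12]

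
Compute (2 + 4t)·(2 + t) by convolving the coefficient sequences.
Ascending coefficients: a = [2, 4], b = [2, 1]. c[0] = 2×2 = 4; c[1] = 2×1 + 4×2 = 10; c[2] = 4×1 = 4. Result coefficients: [4, 10, 4] → 4 + 10t + 4t^2

4 + 10t + 4t^2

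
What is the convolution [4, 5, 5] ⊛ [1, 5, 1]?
y[0] = 4×1 = 4; y[1] = 4×5 + 5×1 = 25; y[2] = 4×1 + 5×5 + 5×1 = 34; y[3] = 5×1 + 5×5 = 30; y[4] = 5×1 = 5

[4, 25, 34, 30, 5]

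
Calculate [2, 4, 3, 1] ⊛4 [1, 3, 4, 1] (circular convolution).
Use y[k] = Σ_j a[j]·b[(k-j) mod 4]. y[0] = 2×1 + 4×1 + 3×4 + 1×3 = 21; y[1] = 2×3 + 4×1 + 3×1 + 1×4 = 17; y[2] = 2×4 + 4×3 + 3×1 + 1×1 = 24; y[3] = 2×1 + 4×4 + 3×3 + 1×1 = 28. Result: [21, 17, 24, 28]

[21, 17, 24, 28]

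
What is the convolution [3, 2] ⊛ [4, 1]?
y[0] = 3×4 = 12; y[1] = 3×1 + 2×4 = 11; y[2] = 2×1 = 2

[12, 11, 2]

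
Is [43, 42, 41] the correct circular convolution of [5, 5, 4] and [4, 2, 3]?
Recompute circular convolution of [5, 5, 4] and [4, 2, 3]: y[0] = 5×4 + 5×3 + 4×2 = 43; y[1] = 5×2 + 5×4 + 4×3 = 42; y[2] = 5×3 + 5×2 + 4×4 = 41 → [43, 42, 41]. Given [43, 42, 41] matches, so answer: Yes

Yes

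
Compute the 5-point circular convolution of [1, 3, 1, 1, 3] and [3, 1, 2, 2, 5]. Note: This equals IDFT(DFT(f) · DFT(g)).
Either evaluate y[k] = Σ_j f[j]·g[(k-j) mod 5] directly, or use IDFT(DFT(f) · DFT(g)). y[0] = 1×3 + 3×5 + 1×2 + 1×2 + 3×1 = 25; y[1] = 1×1 + 3×3 + 1×5 + 1×2 + 3×2 = 23; y[2] = 1×2 + 3×1 + 1×3 + 1×5 + 3×2 = 19; y[3] = 1×2 + 3×2 + 1×1 + 1×3 + 3×5 = 27; y[4] = 1×5 + 3×2 + 1×2 + 1×1 + 3×3 = 23. Result: [25, 23, 19, 27, 23]

[25, 23, 19, 27, 23]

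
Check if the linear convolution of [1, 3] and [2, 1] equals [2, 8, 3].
Recompute linear convolution of [1, 3] and [2, 1]: y[0] = 1×2 = 2; y[1] = 1×1 + 3×2 = 7; y[2] = 3×1 = 3 → [2, 7, 3]. Compare to given [2, 8, 3]: they differ at index 1: given 8, correct 7, so answer: No

No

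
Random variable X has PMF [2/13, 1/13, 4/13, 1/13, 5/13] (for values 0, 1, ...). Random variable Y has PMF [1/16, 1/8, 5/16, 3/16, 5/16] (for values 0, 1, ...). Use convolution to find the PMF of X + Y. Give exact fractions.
P(X+Y=k) = Σ_i P(X=i)·P(Y=k-i) — a convolution of [2/13, 1/13, 4/13, 1/13, 5/13] and [1/16, 1/8, 5/16, 3/16, 5/16]. P(X+Y=0) = (2/13)×(1/16) = 1/104; P(X+Y=1) = (2/13)×(1/8) + (1/13)×(1/16) = 1/52 + 1/208 = 5/208; P(X+Y=2) = (2/13)×(5/16) + (1/13)×(1/8) + (4/13)×(1/16) = 5/104 + 1/104 + 1/52 = 1/13; P(X+Y=3) = (2/13)×(3/16) + (1/13)×(5/16) + (4/13)×(1/8) + (1/13)×(1/16) = 3/104 + 5/208 + 1/26 + 1/208 = 5/52; P(X+Y=4) = (2/13)×(5/16) + (1/13)×(3/16) + (4/13)×(5/16) + (1/13)×(1/8) + (5/13)×(1/16) = 5/104 + 3/208 + 5/52 + 1/104 + 5/208 = 5/26; P(X+Y=5) = (1/13)×(5/16) + (4/13)×(3/16) + (1/13)×(5/16) + (5/13)×(1/8) = 5/208 + 3/52 + 5/208 + 5/104 = 2/13; P(X+Y=6) = (4/13)×(5/16) + (1/13)×(3/16) + (5/13)×(5/16) = 5/52 + 3/208 + 25/208 = 3/13; P(X+Y=7) = (1/13)×(5/16) + (5/13)×(3/16) = 5/208 + 15/208 = 5/52; P(X+Y=8) = (5/13)×(5/16) = 25/208. PMF: [1/104, 5/208, 1/13, 5/52, 5/26, 2/13, 3/13, 5/52, 25/208] (sums to 1 ✓)

[1/104, 5/208, 1/13, 5/52, 5/26, 2/13, 3/13, 5/52, 25/208]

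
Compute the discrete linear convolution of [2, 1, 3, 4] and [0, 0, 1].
y[0] = 2×0 = 0; y[1] = 2×0 + 1×0 = 0; y[2] = 2×1 + 1×0 + 3×0 = 2; y[3] = 1×1 + 3×0 + 4×0 = 1; y[4] = 3×1 + 4×0 = 3; y[5] = 4×1 = 4

[0, 0, 2, 1, 3, 4]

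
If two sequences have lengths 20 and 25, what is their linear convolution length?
Linear/full convolution length: m + n - 1 = 20 + 25 - 1 = 44

44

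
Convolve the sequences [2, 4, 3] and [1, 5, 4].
y[0] = 2×1 = 2; y[1] = 2×5 + 4×1 = 14; y[2] = 2×4 + 4×5 + 3×1 = 31; y[3] = 4×4 + 3×5 = 31; y[4] = 3×4 = 12

[2, 14, 31, 31, 12]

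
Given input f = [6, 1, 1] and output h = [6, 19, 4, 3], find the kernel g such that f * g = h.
Output length 4 = len(f) + len(g) - 1 ⇒ len(g) = 2. Solve g forward using g[k] = (h[k] - Σ_{i≥1} f[i]·g[k-i]) / f[0]: g[0] = h[0] / f[0] = 6 / 6 = 1; g[1] = (h[1] - 1×1) / f[0] = (19 - 1×1) / 6 = 3. So g = [1, 3]. Forward-check [6, 1, 1] * [1, 3]: h[0] = 6×1 = 6; h[1] = 6×3 + 1×1 = 19; h[2] = 1×3 + 1×1 = 4; h[3] = 1×3 = 3 → [6, 19, 4, 3] ✓

[1, 3]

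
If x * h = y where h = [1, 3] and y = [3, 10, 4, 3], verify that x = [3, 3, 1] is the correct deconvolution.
Forward-compute [3, 3, 1] * [1, 3]: y[0] = 3×1 = 3; y[1] = 3×3 + 3×1 = 12; y[2] = 3×3 + 1×1 = 10; y[3] = 1×3 = 3 → [3, 12, 10, 3]. Does not match given y = [3, 10, 4, 3].

Not verified. [3, 3, 1] * [1, 3] = [3, 12, 10, 3], which differs from [3, 10, 4, 3] at index 1.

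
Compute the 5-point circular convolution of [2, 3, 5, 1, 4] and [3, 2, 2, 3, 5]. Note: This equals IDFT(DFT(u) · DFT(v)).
Either evaluate y[k] = Σ_j u[j]·v[(k-j) mod 5] directly, or use IDFT(DFT(u) · DFT(v)). y[0] = 2×3 + 3×5 + 5×3 + 1×2 + 4×2 = 46; y[1] = 2×2 + 3×3 + 5×5 + 1×3 + 4×2 = 49; y[2] = 2×2 + 3×2 + 5×3 + 1×5 + 4×3 = 42; y[3] = 2×3 + 3×2 + 5×2 + 1×3 + 4×5 = 45; y[4] = 2×5 + 3×3 + 5×2 + 1×2 + 4×3 = 43. Result: [46, 49, 42, 45, 43]

[46, 49, 42, 45, 43]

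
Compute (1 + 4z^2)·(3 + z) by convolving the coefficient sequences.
Ascending coefficients: a = [1, 0, 4], b = [3, 1]. c[0] = 1×3 = 3; c[1] = 1×1 + 0×3 = 1; c[2] = 0×1 + 4×3 = 12; c[3] = 4×1 = 4. Result coefficients: [3, 1, 12, 4] → 3 + z + 12z^2 + 4z^3

3 + z + 12z^2 + 4z^3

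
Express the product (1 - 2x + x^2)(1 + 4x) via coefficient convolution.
Ascending coefficients: a = [1, -2, 1], b = [1, 4]. c[0] = 1×1 = 1; c[1] = 1×4 + -2×1 = 2; c[2] = -2×4 + 1×1 = -7; c[3] = 1×4 = 4. Result coefficients: [1, 2, -7, 4] → 1 + 2x - 7x^2 + 4x^3

1 + 2x - 7x^2 + 4x^3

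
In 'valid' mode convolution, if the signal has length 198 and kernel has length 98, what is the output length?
'Valid' mode counts only positions where the kernel fully overlaps the signal: m - n + 1 = 198 - 98 + 1 = 101

101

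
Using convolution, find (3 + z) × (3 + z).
Ascending coefficients: a = [3, 1], b = [3, 1]. c[0] = 3×3 = 9; c[1] = 3×1 + 1×3 = 6; c[2] = 1×1 = 1. Result coefficients: [9, 6, 1] → 9 + 6z + z^2

9 + 6z + z^2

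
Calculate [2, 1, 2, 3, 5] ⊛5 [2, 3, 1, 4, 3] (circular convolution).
Use y[k] = Σ_j x[j]·h[(k-j) mod 5]. y[0] = 2×2 + 1×3 + 2×4 + 3×1 + 5×3 = 33; y[1] = 2×3 + 1×2 + 2×3 + 3×4 + 5×1 = 31; y[2] = 2×1 + 1×3 + 2×2 + 3×3 + 5×4 = 38; y[3] = 2×4 + 1×1 + 2×3 + 3×2 + 5×3 = 36; y[4] = 2×3 + 1×4 + 2×1 + 3×3 + 5×2 = 31. Result: [33, 31, 38, 36, 31]

[33, 31, 38, 36, 31]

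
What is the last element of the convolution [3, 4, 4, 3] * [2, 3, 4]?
Use y[k] = Σ_i a[i]·b[k-i] at k=5. y[5] = 3×4 = 12

12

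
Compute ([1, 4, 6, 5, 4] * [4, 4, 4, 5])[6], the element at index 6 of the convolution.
Use y[k] = Σ_i a[i]·b[k-i] at k=6. y[6] = 5×5 + 4×4 = 41

41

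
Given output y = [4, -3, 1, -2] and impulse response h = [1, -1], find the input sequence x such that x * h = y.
Deconvolve y=[4, -3, 1, -2] by h=[1, -1]. Since h[0]=1, solve forward: x[0] = y[0] / 1 = 4; x[1] = (y[1] - 4×-1) / 1 = 1; x[2] = (y[2] - 1×-1) / 1 = 2. So x = [4, 1, 2]. Check by forward convolution: y[0] = 4×1 = 4; y[1] = 4×-1 + 1×1 = -3; y[2] = 1×-1 + 2×1 = 1; y[3] = 2×-1 = -2

[4, 1, 2]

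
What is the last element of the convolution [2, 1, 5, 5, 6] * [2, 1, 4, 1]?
Use y[k] = Σ_i a[i]·b[k-i] at k=7. y[7] = 6×1 = 6

6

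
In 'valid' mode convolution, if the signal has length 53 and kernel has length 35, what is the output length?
'Valid' mode counts only positions where the kernel fully overlaps the signal: m - n + 1 = 53 - 35 + 1 = 19

19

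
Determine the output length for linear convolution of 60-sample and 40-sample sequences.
Linear/full convolution length: m + n - 1 = 60 + 40 - 1 = 99

99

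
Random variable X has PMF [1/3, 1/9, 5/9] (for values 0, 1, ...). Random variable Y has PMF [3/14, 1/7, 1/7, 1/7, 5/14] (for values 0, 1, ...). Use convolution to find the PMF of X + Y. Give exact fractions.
P(X+Y=k) = Σ_i P(X=i)·P(Y=k-i) — a convolution of [1/3, 1/9, 5/9] and [3/14, 1/7, 1/7, 1/7, 5/14]. P(X+Y=0) = (1/3)×(3/14) = 1/14; P(X+Y=1) = (1/3)×(1/7) + (1/9)×(3/14) = 1/21 + 1/42 = 1/14; P(X+Y=2) = (1/3)×(1/7) + (1/9)×(1/7) + (5/9)×(3/14) = 1/21 + 1/63 + 5/42 = 23/126; P(X+Y=3) = (1/3)×(1/7) + (1/9)×(1/7) + (5/9)×(1/7) = 1/21 + 1/63 + 5/63 = 1/7; P(X+Y=4) = (1/3)×(5/14) + (1/9)×(1/7) + (5/9)×(1/7) = 5/42 + 1/63 + 5/63 = 3/14; P(X+Y=5) = (1/9)×(5/14) + (5/9)×(1/7) = 5/126 + 5/63 = 5/42; P(X+Y=6) = (5/9)×(5/14) = 25/126. PMF: [1/14, 1/14, 23/126, 1/7, 3/14, 5/42, 25/126] (sums to 1 ✓)

[1/14, 1/14, 23/126, 1/7, 3/14, 5/42, 25/126]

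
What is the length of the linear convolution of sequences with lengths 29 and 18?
Linear/full convolution length: m + n - 1 = 29 + 18 - 1 = 46

46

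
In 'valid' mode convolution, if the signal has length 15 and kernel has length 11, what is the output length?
'Valid' mode counts only positions where the kernel fully overlaps the signal: m - n + 1 = 15 - 11 + 1 = 5

5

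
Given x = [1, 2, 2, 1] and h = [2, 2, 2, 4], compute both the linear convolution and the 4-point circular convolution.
Linear: y_lin[0] = 1×2 = 2; y_lin[1] = 1×2 + 2×2 = 6; y_lin[2] = 1×2 + 2×2 + 2×2 = 10; y_lin[3] = 1×4 + 2×2 + 2×2 + 1×2 = 14; y_lin[4] = 2×4 + 2×2 + 1×2 = 14; y_lin[5] = 2×4 + 1×2 = 10; y_lin[6] = 1×4 = 4 → [2, 6, 10, 14, 14, 10, 4]. Circular (length 4): y[0] = 1×2 + 2×4 + 2×2 + 1×2 = 16; y[1] = 1×2 + 2×2 + 2×4 + 1×2 = 16; y[2] = 1×2 + 2×2 + 2×2 + 1×4 = 14; y[3] = 1×4 + 2×2 + 2×2 + 1×2 = 14 → [16, 16, 14, 14]

Linear: [2, 6, 10, 14, 14, 10, 4], Circular: [16, 16, 14, 14]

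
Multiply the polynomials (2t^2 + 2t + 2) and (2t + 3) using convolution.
Ascending coefficients: a = [2, 2, 2], b = [3, 2]. c[0] = 2×3 = 6; c[1] = 2×2 + 2×3 = 10; c[2] = 2×2 + 2×3 = 10; c[3] = 2×2 = 4. Result coefficients: [6, 10, 10, 4] → 4t^3 + 10t^2 + 10t + 6

4t^3 + 10t^2 + 10t + 6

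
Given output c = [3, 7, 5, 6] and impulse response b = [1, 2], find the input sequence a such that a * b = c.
Deconvolve c=[3, 7, 5, 6] by b=[1, 2]. Since b[0]=1, solve forward: a[0] = c[0] / 1 = 3; a[1] = (c[1] - 3×2) / 1 = 1; a[2] = (c[2] - 1×2) / 1 = 3. So a = [3, 1, 3]. Check by forward convolution: c[0] = 3×1 = 3; c[1] = 3×2 + 1×1 = 7; c[2] = 1×2 + 3×1 = 5; c[3] = 3×2 = 6

[3, 1, 3]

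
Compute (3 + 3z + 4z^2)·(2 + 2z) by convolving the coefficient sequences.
Ascending coefficients: a = [3, 3, 4], b = [2, 2]. c[0] = 3×2 = 6; c[1] = 3×2 + 3×2 = 12; c[2] = 3×2 + 4×2 = 14; c[3] = 4×2 = 8. Result coefficients: [6, 12, 14, 8] → 6 + 12z + 14z^2 + 8z^3

6 + 12z + 14z^2 + 8z^3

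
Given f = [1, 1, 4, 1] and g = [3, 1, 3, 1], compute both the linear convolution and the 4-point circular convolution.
Linear: y_lin[0] = 1×3 = 3; y_lin[1] = 1×1 + 1×3 = 4; y_lin[2] = 1×3 + 1×1 + 4×3 = 16; y_lin[3] = 1×1 + 1×3 + 4×1 + 1×3 = 11; y_lin[4] = 1×1 + 4×3 + 1×1 = 14; y_lin[5] = 4×1 + 1×3 = 7; y_lin[6] = 1×1 = 1 → [3, 4, 16, 11, 14, 7, 1]. Circular (length 4): y[0] = 1×3 + 1×1 + 4×3 + 1×1 = 17; y[1] = 1×1 + 1×3 + 4×1 + 1×3 = 11; y[2] = 1×3 + 1×1 + 4×3 + 1×1 = 17; y[3] = 1×1 + 1×3 + 4×1 + 1×3 = 11 → [17, 11, 17, 11]

Linear: [3, 4, 16, 11, 14, 7, 1], Circular: [17, 11, 17, 11]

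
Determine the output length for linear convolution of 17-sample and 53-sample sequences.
Linear/full convolution length: m + n - 1 = 17 + 53 - 1 = 69

69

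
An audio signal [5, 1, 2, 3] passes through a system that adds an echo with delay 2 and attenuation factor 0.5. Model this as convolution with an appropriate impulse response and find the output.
Direct-path + delayed-attenuated-path model → impulse response h = [1, 0, 0.5] (1 at lag 0, 0.5 at lag 2). Output y[n] = x[n] + 0.5·x[n - 2] (with x[n] = 0 outside 0..3): y[0] = 5 + 0.5×0 = 5; y[1] = 1 + 0.5×0 = 1; y[2] = 2 + 0.5×5 = 4.5; y[3] = 3 + 0.5×1 = 3.5; y[4] = 0 + 0.5×2 = 1.0; y[5] = 0 + 0.5×3 = 1.5. So y = [5, 1, 4.5, 3.5, 1.0, 1.5]

[5, 1, 4.5, 3.5, 1.0, 1.5]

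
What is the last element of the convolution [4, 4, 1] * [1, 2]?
Use y[k] = Σ_i a[i]·b[k-i] at k=3. y[3] = 1×2 = 2

2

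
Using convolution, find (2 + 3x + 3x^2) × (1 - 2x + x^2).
Ascending coefficients: a = [2, 3, 3], b = [1, -2, 1]. c[0] = 2×1 = 2; c[1] = 2×-2 + 3×1 = -1; c[2] = 2×1 + 3×-2 + 3×1 = -1; c[3] = 3×1 + 3×-2 = -3; c[4] = 3×1 = 3. Result coefficients: [2, -1, -1, -3, 3] → 2 - x - x^2 - 3x^3 + 3x^4

2 - x - x^2 - 3x^3 + 3x^4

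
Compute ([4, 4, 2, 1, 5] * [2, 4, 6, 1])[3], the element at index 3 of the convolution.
Use y[k] = Σ_i a[i]·b[k-i] at k=3. y[3] = 4×1 + 4×6 + 2×4 + 1×2 = 38

38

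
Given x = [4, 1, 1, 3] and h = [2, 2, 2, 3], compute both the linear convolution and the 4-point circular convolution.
Linear: y_lin[0] = 4×2 = 8; y_lin[1] = 4×2 + 1×2 = 10; y_lin[2] = 4×2 + 1×2 + 1×2 = 12; y_lin[3] = 4×3 + 1×2 + 1×2 + 3×2 = 22; y_lin[4] = 1×3 + 1×2 + 3×2 = 11; y_lin[5] = 1×3 + 3×2 = 9; y_lin[6] = 3×3 = 9 → [8, 10, 12, 22, 11, 9, 9]. Circular (length 4): y[0] = 4×2 + 1×3 + 1×2 + 3×2 = 19; y[1] = 4×2 + 1×2 + 1×3 + 3×2 = 19; y[2] = 4×2 + 1×2 + 1×2 + 3×3 = 21; y[3] = 4×3 + 1×2 + 1×2 + 3×2 = 22 → [19, 19, 21, 22]

Linear: [8, 10, 12, 22, 11, 9, 9], Circular: [19, 19, 21, 22]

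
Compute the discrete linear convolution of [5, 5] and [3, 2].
y[0] = 5×3 = 15; y[1] = 5×2 + 5×3 = 25; y[2] = 5×2 = 10

[15, 25, 10]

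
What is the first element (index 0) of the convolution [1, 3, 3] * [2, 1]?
Use y[k] = Σ_i a[i]·b[k-i] at k=0. y[0] = 1×2 = 2

2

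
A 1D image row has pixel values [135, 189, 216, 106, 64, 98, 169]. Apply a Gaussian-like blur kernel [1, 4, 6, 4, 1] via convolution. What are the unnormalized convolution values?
Convolve image row [135, 189, 216, 106, 64, 98, 169] with kernel [1, 4, 6, 4, 1]: y[0] = 135×1 = 135; y[1] = 135×4 + 189×1 = 729; y[2] = 135×6 + 189×4 + 216×1 = 1782; y[3] = 135×4 + 189×6 + 216×4 + 106×1 = 2644; y[4] = 135×1 + 189×4 + 216×6 + 106×4 + 64×1 = 2675; y[5] = 189×1 + 216×4 + 106×6 + 64×4 + 98×1 = 2043; y[6] = 216×1 + 106×4 + 64×6 + 98×4 + 169×1 = 1585; y[7] = 106×1 + 64×4 + 98×6 + 169×4 = 1626; y[8] = 64×1 + 98×4 + 169×6 = 1470; y[9] = 98×1 + 169×4 = 774; y[10] = 169×1 = 169 → [135, 729, 1782, 2644, 2675, 2043, 1585, 1626, 1470, 774, 169]. Normalization factor = sum(kernel) = 16.

[135, 729, 1782, 2644, 2675, 2043, 1585, 1626, 1470, 774, 169]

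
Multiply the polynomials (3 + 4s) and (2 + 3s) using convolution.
Ascending coefficients: a = [3, 4], b = [2, 3]. c[0] = 3×2 = 6; c[1] = 3×3 + 4×2 = 17; c[2] = 4×3 = 12. Result coefficients: [6, 17, 12] → 6 + 17s + 12s^2

6 + 17s + 12s^2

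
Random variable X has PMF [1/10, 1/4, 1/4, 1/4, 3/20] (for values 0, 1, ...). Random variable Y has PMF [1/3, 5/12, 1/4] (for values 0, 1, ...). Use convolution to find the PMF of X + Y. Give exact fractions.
P(X+Y=k) = Σ_i P(X=i)·P(Y=k-i) — a convolution of [1/10, 1/4, 1/4, 1/4, 3/20] and [1/3, 5/12, 1/4]. P(X+Y=0) = (1/10)×(1/3) = 1/30; P(X+Y=1) = (1/10)×(5/12) + (1/4)×(1/3) = 1/24 + 1/12 = 1/8; P(X+Y=2) = (1/10)×(1/4) + (1/4)×(5/12) + (1/4)×(1/3) = 1/40 + 5/48 + 1/12 = 17/80; P(X+Y=3) = (1/4)×(1/4) + (1/4)×(5/12) + (1/4)×(1/3) = 1/16 + 5/48 + 1/12 = 1/4; P(X+Y=4) = (1/4)×(1/4) + (1/4)×(5/12) + (3/20)×(1/3) = 1/16 + 5/48 + 1/20 = 13/60; P(X+Y=5) = (1/4)×(1/4) + (3/20)×(5/12) = 1/16 + 1/16 = 1/8; P(X+Y=6) = (3/20)×(1/4) = 3/80. PMF: [1/30, 1/8, 17/80, 1/4, 13/60, 1/8, 3/80] (sums to 1 ✓)

[1/30, 1/8, 17/80, 1/4, 13/60, 1/8, 3/80]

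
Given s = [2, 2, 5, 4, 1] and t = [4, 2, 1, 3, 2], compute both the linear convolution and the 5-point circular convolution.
Linear: y_lin[0] = 2×4 = 8; y_lin[1] = 2×2 + 2×4 = 12; y_lin[2] = 2×1 + 2×2 + 5×4 = 26; y_lin[3] = 2×3 + 2×1 + 5×2 + 4×4 = 34; y_lin[4] = 2×2 + 2×3 + 5×1 + 4×2 + 1×4 = 27; y_lin[5] = 2×2 + 5×3 + 4×1 + 1×2 = 25; y_lin[6] = 5×2 + 4×3 + 1×1 = 23; y_lin[7] = 4×2 + 1×3 = 11; y_lin[8] = 1×2 = 2 → [8, 12, 26, 34, 27, 25, 23, 11, 2]. Circular (length 5): y[0] = 2×4 + 2×2 + 5×3 + 4×1 + 1×2 = 33; y[1] = 2×2 + 2×4 + 5×2 + 4×3 + 1×1 = 35; y[2] = 2×1 + 2×2 + 5×4 + 4×2 + 1×3 = 37; y[3] = 2×3 + 2×1 + 5×2 + 4×4 + 1×2 = 36; y[4] = 2×2 + 2×3 + 5×1 + 4×2 + 1×4 = 27 → [33, 35, 37, 36, 27]

Linear: [8, 12, 26, 34, 27, 25, 23, 11, 2], Circular: [33, 35, 37, 36, 27]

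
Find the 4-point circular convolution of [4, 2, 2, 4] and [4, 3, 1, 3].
Use y[k] = Σ_j x[j]·h[(k-j) mod 4]. y[0] = 4×4 + 2×3 + 2×1 + 4×3 = 36; y[1] = 4×3 + 2×4 + 2×3 + 4×1 = 30; y[2] = 4×1 + 2×3 + 2×4 + 4×3 = 30; y[3] = 4×3 + 2×1 + 2×3 + 4×4 = 36. Result: [36, 30, 30, 36]

[36, 30, 30, 36]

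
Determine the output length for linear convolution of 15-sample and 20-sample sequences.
Linear/full convolution length: m + n - 1 = 15 + 20 - 1 = 34

34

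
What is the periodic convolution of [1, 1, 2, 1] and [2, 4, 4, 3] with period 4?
Use y[k] = Σ_j s[j]·t[(k-j) mod 4]. y[0] = 1×2 + 1×3 + 2×4 + 1×4 = 17; y[1] = 1×4 + 1×2 + 2×3 + 1×4 = 16; y[2] = 1×4 + 1×4 + 2×2 + 1×3 = 15; y[3] = 1×3 + 1×4 + 2×4 + 1×2 = 17. Result: [17, 16, 15, 17]

[17, 16, 15, 17]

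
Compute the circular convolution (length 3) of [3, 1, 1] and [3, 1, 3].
Use y[k] = Σ_j u[j]·v[(k-j) mod 3]. y[0] = 3×3 + 1×3 + 1×1 = 13; y[1] = 3×1 + 1×3 + 1×3 = 9; y[2] = 3×3 + 1×1 + 1×3 = 13. Result: [13, 9, 13]

[13, 9, 13]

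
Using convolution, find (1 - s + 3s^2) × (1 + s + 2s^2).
Ascending coefficients: a = [1, -1, 3], b = [1, 1, 2]. c[0] = 1×1 = 1; c[1] = 1×1 + -1×1 = 0; c[2] = 1×2 + -1×1 + 3×1 = 4; c[3] = -1×2 + 3×1 = 1; c[4] = 3×2 = 6. Result coefficients: [1, 0, 4, 1, 6] → 1 + 4s^2 + s^3 + 6s^4

1 + 4s^2 + s^3 + 6s^4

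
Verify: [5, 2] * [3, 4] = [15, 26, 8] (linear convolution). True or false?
Recompute linear convolution of [5, 2] and [3, 4]: y[0] = 5×3 = 15; y[1] = 5×4 + 2×3 = 26; y[2] = 2×4 = 8 → [15, 26, 8]. Given [15, 26, 8] matches, so answer: Yes

Yes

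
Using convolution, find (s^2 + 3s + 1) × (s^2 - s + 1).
Ascending coefficients: a = [1, 3, 1], b = [1, -1, 1]. c[0] = 1×1 = 1; c[1] = 1×-1 + 3×1 = 2; c[2] = 1×1 + 3×-1 + 1×1 = -1; c[3] = 3×1 + 1×-1 = 2; c[4] = 1×1 = 1. Result coefficients: [1, 2, -1, 2, 1] → s^4 + 2s^3 - s^2 + 2s + 1

s^4 + 2s^3 - s^2 + 2s + 1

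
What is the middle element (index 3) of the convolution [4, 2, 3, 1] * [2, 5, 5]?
Use y[k] = Σ_i a[i]·b[k-i] at k=3. y[3] = 2×5 + 3×5 + 1×2 = 27

27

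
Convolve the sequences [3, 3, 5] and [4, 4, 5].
y[0] = 3×4 = 12; y[1] = 3×4 + 3×4 = 24; y[2] = 3×5 + 3×4 + 5×4 = 47; y[3] = 3×5 + 5×4 = 35; y[4] = 5×5 = 25

[12, 24, 47, 35, 25]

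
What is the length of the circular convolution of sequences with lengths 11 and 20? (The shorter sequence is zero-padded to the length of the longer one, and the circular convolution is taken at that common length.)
Circular convolution (zero-padding the shorter input) has length max(m, n) = max(11, 20) = 20

20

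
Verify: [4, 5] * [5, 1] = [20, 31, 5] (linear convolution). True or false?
Recompute linear convolution of [4, 5] and [5, 1]: y[0] = 4×5 = 20; y[1] = 4×1 + 5×5 = 29; y[2] = 5×1 = 5 → [20, 29, 5]. Compare to given [20, 31, 5]: they differ at index 1: given 31, correct 29, so answer: No

No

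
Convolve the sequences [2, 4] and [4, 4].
y[0] = 2×4 = 8; y[1] = 2×4 + 4×4 = 24; y[2] = 4×4 = 16

[8, 24, 16]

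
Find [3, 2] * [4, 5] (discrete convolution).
y[0] = 3×4 = 12; y[1] = 3×5 + 2×4 = 23; y[2] = 2×5 = 10

[12, 23, 10]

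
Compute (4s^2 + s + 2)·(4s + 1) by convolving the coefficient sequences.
Ascending coefficients: a = [2, 1, 4], b = [1, 4]. c[0] = 2×1 = 2; c[1] = 2×4 + 1×1 = 9; c[2] = 1×4 + 4×1 = 8; c[3] = 4×4 = 16. Result coefficients: [2, 9, 8, 16] → 16s^3 + 8s^2 + 9s + 2

16s^3 + 8s^2 + 9s + 2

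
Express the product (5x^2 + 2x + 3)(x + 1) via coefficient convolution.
Ascending coefficients: a = [3, 2, 5], b = [1, 1]. c[0] = 3×1 = 3; c[1] = 3×1 + 2×1 = 5; c[2] = 2×1 + 5×1 = 7; c[3] = 5×1 = 5. Result coefficients: [3, 5, 7, 5] → 5x^3 + 7x^2 + 5x + 3

5x^3 + 7x^2 + 5x + 3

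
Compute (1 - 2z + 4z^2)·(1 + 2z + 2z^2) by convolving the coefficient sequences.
Ascending coefficients: a = [1, -2, 4], b = [1, 2, 2]. c[0] = 1×1 = 1; c[1] = 1×2 + -2×1 = 0; c[2] = 1×2 + -2×2 + 4×1 = 2; c[3] = -2×2 + 4×2 = 4; c[4] = 4×2 = 8. Result coefficients: [1, 0, 2, 4, 8] → 1 + 2z^2 + 4z^3 + 8z^4

1 + 2z^2 + 4z^3 + 8z^4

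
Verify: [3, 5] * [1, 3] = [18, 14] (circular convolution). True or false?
Recompute circular convolution of [3, 5] and [1, 3]: y[0] = 3×1 + 5×3 = 18; y[1] = 3×3 + 5×1 = 14 → [18, 14]. Given [18, 14] matches, so answer: Yes

Yes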